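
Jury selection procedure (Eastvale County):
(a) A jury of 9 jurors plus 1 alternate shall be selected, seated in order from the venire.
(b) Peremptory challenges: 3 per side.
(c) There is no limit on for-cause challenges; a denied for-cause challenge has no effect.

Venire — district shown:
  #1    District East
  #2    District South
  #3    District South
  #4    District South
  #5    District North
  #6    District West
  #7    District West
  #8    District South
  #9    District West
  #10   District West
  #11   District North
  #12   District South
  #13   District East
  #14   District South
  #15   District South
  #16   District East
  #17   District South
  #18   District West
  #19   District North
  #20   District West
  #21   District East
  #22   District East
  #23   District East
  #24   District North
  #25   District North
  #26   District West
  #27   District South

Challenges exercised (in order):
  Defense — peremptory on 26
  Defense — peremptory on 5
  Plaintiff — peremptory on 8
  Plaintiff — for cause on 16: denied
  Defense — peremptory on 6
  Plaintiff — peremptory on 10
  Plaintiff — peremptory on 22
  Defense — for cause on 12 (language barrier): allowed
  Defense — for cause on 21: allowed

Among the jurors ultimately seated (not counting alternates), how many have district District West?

Removed: #5, #6, #8, #10, #12, #21, #22, #26.
Seated jurors 1–9: #1, #2, #3, #4, #7, #9, #11, #13, #14 (alternates #15 not counted).
Of those, in District West: #7, #9 → 2.

2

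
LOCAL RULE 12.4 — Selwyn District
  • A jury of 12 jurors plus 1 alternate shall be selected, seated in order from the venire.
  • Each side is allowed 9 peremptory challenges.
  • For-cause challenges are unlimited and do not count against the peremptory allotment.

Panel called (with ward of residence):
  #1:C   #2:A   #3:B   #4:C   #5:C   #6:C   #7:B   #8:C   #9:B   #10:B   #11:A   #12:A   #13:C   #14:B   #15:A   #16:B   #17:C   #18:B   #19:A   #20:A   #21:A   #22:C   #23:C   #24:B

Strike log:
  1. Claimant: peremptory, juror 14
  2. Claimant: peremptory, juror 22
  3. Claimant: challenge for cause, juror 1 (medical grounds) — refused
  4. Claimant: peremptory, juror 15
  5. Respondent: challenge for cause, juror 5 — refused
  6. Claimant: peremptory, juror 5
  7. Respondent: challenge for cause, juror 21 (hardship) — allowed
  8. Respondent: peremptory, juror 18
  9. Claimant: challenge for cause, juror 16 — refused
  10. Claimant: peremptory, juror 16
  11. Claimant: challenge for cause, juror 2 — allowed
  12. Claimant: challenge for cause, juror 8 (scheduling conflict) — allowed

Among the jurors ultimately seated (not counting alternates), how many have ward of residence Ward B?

4

Removed: #2, #5, #8, #14, #15, #16, #18, #21, #22.
Seated jurors 1–12: #1, #3, #4, #6, #7, #9, #10, #11, #12, #13, #17, #19 (alternates #20 not counted).
Of those, in Ward B: #3, #7, #9, #10 → 4.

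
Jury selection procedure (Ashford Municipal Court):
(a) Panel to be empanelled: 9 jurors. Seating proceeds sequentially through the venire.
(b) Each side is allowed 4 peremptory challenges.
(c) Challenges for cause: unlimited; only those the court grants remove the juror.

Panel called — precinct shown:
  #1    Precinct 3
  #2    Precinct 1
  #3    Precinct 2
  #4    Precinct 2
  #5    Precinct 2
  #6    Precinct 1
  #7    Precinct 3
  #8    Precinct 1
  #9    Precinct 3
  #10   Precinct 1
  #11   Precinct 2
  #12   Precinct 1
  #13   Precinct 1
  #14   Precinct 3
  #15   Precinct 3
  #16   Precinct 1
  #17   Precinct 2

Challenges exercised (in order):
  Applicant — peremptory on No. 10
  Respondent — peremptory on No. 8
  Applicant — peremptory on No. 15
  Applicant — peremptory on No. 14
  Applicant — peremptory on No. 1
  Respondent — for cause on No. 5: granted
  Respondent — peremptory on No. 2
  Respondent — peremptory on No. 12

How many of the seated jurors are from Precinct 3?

Removed: #1, #2, #5, #8, #10, #12, #14, #15.
Seated jurors 1–9: #3, #4, #6, #7, #9, #11, #13, #16, #17.
Of those, in Precinct 3: #7, #9 → 2.

2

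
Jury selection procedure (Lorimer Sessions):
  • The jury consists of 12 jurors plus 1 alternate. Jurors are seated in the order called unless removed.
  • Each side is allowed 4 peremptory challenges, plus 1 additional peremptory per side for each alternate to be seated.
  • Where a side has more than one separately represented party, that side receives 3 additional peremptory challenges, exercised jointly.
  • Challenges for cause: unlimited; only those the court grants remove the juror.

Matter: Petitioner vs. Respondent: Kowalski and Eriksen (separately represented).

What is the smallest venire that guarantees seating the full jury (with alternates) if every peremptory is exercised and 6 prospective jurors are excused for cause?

Seats to fill: 12 + 1 alternates = 13.
Peremptories — Petitioner: 4 + 1×1 = 5; Respondent: 4 + 1×1 + 3 = 8; total 13.
For-cause removals: 6.
Minimum venire: 13 + 13 + 6 = 32.

32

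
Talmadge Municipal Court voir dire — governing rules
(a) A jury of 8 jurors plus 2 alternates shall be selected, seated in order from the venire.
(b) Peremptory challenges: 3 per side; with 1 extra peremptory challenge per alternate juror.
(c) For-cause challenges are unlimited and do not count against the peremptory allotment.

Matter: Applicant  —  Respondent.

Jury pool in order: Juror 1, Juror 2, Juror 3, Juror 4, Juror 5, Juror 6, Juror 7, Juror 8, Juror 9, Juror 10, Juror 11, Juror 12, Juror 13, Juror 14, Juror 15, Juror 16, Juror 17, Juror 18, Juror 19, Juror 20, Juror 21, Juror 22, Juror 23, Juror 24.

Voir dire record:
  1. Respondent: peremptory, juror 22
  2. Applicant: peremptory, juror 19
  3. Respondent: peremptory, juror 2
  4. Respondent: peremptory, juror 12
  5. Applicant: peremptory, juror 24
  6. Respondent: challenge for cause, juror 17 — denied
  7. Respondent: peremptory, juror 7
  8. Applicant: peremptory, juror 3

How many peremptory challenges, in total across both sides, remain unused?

Applicant allotment: 3 base + 1 × 2 alternates = 5. Respondent allotment: 3 base + 1 × 2 alternates = 5.
Applicant peremptories used: #19, #24, #3 — 3.
Respondent peremptories used: #22, #2, #12, #7 — 4 (the for-cause on #17 doesn't count).
Remaining: (5 − 3) + (5 − 4) = 3.

3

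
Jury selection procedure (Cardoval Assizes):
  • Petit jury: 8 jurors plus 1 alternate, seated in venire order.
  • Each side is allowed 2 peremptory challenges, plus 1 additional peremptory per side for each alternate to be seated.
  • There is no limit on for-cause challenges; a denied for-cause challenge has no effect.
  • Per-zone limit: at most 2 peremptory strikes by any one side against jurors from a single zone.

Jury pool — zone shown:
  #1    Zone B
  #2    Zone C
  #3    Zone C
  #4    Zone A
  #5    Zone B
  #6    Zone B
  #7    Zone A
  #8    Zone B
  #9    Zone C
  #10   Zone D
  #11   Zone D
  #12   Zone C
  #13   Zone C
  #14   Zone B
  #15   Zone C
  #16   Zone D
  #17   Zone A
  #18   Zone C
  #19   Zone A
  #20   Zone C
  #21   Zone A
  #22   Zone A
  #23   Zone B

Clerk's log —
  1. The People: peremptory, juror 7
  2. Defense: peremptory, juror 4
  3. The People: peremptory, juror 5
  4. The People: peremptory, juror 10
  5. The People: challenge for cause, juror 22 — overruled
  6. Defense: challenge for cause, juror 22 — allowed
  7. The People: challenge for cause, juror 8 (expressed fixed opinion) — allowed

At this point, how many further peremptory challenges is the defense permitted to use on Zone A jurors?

Defense peremptories so far: #4 — 1 of 3 used, 2 left overall.
Against Zone A: #4 — 1 used; per-zone cap 2 leaves 1.
Binding limit: min(2, 1) = 1.

1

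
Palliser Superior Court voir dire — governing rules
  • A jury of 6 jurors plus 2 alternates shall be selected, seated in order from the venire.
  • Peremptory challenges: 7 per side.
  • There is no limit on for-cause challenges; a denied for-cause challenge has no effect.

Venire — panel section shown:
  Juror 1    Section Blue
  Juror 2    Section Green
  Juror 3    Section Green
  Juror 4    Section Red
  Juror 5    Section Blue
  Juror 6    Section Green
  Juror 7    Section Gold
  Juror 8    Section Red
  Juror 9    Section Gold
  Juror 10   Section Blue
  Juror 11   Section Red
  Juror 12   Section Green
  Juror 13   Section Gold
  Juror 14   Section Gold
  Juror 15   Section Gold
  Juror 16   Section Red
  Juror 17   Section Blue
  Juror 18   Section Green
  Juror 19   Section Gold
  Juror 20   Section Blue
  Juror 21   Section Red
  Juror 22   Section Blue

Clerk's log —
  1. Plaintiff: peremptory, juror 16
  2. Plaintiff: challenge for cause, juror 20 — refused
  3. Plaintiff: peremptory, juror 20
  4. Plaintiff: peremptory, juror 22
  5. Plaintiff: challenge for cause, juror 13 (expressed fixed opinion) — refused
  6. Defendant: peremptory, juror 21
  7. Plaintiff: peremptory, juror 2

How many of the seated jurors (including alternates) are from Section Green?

Removed: #2, #16, #20, #21, #22.
Seated (8 incl. alternates): #1, #3, #4, #5, #6, #7, #8, #9.
Of those, in Section Green: #3, #6 → 2.

2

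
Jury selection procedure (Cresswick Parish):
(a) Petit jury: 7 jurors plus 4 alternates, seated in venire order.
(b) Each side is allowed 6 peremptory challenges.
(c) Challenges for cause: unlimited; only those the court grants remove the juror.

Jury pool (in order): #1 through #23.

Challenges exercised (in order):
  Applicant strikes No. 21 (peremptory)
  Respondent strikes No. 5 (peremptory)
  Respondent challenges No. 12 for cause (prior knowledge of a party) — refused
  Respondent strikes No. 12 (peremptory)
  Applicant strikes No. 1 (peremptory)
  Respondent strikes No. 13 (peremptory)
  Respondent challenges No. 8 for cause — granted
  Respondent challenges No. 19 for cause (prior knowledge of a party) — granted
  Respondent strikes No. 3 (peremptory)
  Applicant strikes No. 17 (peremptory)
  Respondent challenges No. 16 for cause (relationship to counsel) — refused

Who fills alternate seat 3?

Removed: #1, #3, #5, #8, #12, #13, #17, #19, #21. (#16 stays — for-cause denied.)
Seating in order: seats 1–7 → #2, #4, #6, #7, #9, #10, #11; alternates → #14, #15, #16, #18.
So alternate 3 is #16.

16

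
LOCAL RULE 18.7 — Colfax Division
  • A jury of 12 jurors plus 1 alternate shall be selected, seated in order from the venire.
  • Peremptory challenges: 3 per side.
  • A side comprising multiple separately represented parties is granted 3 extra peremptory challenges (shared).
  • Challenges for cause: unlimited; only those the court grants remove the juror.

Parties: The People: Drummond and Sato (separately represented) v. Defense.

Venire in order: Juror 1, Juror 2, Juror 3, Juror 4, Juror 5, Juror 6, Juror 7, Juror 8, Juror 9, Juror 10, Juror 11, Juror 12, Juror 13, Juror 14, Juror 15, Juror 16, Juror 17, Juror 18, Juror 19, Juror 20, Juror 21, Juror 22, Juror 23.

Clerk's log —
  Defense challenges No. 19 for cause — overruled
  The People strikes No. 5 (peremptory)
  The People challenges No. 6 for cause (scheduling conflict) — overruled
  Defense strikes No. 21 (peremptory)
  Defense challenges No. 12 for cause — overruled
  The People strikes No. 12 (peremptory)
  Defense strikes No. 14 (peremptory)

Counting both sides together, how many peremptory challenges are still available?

The People allotment: 3 base + 3 multi-party = 6. Defense allotment: 3.
The People peremptories used: #5, #12 — 2 (the for-cause on #6 doesn't count).
Defense peremptories used: #21, #14 — 2 (for-cause on #19, #12 don't count).
Remaining: (6 − 2) + (3 − 2) = 5.

5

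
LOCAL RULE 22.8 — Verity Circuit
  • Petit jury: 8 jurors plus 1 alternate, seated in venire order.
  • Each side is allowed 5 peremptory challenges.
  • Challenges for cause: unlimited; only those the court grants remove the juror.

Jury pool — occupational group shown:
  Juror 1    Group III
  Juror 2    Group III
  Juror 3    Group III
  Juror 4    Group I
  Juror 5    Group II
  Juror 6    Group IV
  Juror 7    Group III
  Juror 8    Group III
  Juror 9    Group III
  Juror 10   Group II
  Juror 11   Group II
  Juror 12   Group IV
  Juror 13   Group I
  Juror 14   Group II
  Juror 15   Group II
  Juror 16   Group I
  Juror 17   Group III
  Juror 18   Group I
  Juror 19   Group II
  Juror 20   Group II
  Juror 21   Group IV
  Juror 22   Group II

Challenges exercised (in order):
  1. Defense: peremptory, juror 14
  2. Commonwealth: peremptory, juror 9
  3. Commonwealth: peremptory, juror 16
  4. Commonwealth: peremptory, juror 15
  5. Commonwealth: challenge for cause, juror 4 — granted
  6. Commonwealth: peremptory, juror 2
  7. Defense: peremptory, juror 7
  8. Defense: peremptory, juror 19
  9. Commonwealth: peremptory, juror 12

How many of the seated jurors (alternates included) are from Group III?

Removed: #2, #4, #7, #9, #12, #14, #15, #16, #19.
Seated (9 incl. alternates): #1, #3, #5, #6, #8, #10, #11, #13, #17.
Of those, in Group III: #1, #3, #8, #17 → 4.

4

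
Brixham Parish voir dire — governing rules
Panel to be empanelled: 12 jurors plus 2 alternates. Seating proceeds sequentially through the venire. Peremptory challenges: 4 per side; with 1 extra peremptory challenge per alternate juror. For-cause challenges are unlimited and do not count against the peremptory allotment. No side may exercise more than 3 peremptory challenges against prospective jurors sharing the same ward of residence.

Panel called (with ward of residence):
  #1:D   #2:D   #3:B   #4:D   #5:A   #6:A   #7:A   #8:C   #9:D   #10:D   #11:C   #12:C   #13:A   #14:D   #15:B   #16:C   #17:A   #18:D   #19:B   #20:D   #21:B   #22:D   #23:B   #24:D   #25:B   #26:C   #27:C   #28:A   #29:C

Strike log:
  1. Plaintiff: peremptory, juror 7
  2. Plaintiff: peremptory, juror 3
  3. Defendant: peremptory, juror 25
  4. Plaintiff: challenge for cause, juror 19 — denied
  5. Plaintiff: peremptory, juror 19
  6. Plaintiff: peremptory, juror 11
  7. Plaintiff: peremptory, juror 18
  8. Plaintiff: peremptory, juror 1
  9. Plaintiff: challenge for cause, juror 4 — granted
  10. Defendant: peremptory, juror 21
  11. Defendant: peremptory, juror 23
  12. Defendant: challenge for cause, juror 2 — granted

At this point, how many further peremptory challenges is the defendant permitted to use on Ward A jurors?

3

Defendant peremptories so far: #25, #21, #23 — 3 of 6 used, 3 left overall.
Against Ward A: none yet — per-ward cap 3 leaves 3.
Binding limit: min(3, 3) = 3.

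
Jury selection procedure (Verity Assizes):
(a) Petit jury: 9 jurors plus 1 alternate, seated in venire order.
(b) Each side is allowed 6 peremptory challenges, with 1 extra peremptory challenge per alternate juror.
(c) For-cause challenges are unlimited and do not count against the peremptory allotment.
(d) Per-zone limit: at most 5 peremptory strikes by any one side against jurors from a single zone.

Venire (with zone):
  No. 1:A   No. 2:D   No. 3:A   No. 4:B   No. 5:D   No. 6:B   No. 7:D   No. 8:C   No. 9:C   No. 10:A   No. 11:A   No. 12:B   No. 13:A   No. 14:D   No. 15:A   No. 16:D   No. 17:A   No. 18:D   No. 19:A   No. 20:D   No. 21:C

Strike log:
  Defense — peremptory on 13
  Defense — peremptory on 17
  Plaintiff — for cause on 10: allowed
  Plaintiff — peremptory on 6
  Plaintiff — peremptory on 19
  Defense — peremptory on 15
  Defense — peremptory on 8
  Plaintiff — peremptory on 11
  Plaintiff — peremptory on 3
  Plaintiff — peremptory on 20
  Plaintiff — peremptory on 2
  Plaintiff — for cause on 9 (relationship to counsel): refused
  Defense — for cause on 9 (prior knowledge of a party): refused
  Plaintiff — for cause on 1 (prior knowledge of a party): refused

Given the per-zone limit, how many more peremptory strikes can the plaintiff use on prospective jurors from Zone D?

1

Plaintiff peremptories so far: #6, #19, #11, #3, #20, #2 — 6 of 7 used, 1 left overall.
Against Zone D: #20, #2 — 2 used; per-zone cap 5 leaves 3.
Binding limit: min(1, 3) = 1.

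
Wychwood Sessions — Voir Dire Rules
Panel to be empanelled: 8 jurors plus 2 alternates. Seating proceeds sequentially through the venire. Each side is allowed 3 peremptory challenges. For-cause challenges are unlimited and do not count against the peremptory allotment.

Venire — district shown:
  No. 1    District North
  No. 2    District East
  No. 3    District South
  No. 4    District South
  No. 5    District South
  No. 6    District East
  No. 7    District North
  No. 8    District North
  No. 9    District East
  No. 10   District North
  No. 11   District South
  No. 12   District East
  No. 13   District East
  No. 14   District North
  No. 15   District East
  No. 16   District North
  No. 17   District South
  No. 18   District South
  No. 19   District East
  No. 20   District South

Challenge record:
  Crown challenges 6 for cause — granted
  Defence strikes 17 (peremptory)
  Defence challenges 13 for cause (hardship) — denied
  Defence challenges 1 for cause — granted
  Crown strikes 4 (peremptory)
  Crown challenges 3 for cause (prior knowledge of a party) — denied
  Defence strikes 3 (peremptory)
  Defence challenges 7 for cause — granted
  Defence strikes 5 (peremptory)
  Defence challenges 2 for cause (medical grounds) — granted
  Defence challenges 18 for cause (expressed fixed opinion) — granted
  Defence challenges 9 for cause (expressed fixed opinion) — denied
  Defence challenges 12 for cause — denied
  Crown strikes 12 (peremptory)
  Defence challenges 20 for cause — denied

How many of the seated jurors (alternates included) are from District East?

Removed: #1, #2, #3, #4, #5, #6, #7, #12, #17, #18.
Seated (10 incl. alternates): #8, #9, #10, #11, #13, #14, #15, #16, #19, #20.
Of those, in District East: #9, #13, #15, #19 → 4.

4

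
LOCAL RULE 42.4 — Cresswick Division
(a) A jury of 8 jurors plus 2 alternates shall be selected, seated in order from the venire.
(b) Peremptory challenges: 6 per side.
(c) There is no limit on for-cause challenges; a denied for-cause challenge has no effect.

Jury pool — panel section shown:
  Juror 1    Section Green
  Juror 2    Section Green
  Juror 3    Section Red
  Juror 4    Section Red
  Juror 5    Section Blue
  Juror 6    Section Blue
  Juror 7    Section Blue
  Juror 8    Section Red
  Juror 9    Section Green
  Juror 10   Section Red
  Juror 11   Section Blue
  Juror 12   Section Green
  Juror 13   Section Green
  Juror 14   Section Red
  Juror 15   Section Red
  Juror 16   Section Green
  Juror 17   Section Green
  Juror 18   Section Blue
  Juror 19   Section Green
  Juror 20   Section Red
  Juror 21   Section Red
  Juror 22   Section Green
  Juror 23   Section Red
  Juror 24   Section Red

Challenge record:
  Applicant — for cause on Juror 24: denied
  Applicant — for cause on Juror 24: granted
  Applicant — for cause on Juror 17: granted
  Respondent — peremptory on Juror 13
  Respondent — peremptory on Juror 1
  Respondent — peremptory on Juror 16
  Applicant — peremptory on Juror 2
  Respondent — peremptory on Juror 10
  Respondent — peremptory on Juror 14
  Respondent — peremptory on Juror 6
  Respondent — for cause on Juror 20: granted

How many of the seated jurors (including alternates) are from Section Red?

4

Removed: #1, #2, #6, #10, #13, #14, #16, #17, #20, #24.
Seated (10 incl. alternates): #3, #4, #5, #7, #8, #9, #11, #12, #15, #18.
Of those, in Section Red: #3, #4, #8, #15 → 4.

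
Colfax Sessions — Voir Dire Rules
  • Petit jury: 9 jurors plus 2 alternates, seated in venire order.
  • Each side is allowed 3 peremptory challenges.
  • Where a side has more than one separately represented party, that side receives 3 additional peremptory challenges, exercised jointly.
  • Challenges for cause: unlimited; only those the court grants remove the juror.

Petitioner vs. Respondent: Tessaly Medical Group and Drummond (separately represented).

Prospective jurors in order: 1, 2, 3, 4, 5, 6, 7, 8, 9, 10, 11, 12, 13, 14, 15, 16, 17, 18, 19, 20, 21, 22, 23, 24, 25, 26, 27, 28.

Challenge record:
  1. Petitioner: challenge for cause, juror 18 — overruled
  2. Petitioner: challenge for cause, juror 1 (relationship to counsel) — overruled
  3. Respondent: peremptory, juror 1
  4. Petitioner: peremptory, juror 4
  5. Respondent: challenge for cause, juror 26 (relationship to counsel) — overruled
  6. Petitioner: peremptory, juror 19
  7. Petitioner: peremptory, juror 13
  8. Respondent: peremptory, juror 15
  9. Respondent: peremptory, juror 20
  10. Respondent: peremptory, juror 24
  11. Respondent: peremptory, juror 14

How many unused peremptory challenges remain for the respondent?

1

Respondent allotment: 3 base + 3 multi-party = 6.
Respondent peremptories used: #1, #15, #20, #24, #14 — 5 (the for-cause on #26 doesn't count).
Remaining: 6 − 5 = 1.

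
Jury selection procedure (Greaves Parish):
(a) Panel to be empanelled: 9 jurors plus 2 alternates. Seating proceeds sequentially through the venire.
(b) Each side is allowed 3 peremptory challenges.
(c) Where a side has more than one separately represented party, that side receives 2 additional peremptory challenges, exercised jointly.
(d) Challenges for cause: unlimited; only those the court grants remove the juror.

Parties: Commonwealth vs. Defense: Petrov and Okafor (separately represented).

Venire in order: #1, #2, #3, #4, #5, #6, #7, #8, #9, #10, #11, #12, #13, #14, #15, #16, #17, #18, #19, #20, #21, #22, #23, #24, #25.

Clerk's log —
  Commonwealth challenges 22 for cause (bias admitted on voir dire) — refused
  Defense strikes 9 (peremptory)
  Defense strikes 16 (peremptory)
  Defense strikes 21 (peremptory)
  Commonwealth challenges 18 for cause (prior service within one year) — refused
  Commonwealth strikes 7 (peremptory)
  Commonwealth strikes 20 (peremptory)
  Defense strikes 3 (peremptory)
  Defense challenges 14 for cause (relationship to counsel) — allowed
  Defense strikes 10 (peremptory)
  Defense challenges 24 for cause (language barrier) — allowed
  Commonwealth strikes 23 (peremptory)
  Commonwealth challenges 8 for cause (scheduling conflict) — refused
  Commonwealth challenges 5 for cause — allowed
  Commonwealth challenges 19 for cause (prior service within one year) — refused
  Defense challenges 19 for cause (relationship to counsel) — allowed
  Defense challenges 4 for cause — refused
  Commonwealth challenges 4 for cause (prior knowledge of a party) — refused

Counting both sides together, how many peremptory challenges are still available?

0

Commonwealth allotment: 3. Defense allotment: 3 base + 2 multi-party = 5.
Commonwealth peremptories used: #7, #20, #23 — 3 (for-cause on #22, #18, #8, #5, #19, #4 don't count).
Defense peremptories used: #9, #16, #21, #3, #10 — 5 (for-cause on #14, #24, #19, #4 don't count).
Remaining: (3 − 3) + (5 − 5) = 0.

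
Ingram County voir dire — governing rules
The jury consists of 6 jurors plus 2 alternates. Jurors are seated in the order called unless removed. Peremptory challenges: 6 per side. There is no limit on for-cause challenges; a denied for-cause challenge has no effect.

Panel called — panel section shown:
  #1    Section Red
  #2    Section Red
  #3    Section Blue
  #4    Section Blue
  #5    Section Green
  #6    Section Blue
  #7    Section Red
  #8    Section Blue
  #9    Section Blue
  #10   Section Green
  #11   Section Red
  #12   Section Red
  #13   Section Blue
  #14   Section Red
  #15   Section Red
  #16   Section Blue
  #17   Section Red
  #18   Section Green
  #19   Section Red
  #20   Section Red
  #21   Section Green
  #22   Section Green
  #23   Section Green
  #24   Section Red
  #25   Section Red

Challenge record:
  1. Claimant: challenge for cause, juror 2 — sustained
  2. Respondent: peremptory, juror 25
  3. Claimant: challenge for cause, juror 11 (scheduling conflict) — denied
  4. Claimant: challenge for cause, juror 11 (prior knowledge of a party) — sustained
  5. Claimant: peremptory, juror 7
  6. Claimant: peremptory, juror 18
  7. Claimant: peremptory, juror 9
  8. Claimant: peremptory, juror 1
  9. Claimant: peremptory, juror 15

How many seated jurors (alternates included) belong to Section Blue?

5

Removed: #1, #2, #7, #9, #11, #15, #18, #25.
Seated (8 incl. alternates): #3, #4, #5, #6, #8, #10, #12, #13.
Of those, in Section Blue: #3, #4, #6, #8, #13 → 5.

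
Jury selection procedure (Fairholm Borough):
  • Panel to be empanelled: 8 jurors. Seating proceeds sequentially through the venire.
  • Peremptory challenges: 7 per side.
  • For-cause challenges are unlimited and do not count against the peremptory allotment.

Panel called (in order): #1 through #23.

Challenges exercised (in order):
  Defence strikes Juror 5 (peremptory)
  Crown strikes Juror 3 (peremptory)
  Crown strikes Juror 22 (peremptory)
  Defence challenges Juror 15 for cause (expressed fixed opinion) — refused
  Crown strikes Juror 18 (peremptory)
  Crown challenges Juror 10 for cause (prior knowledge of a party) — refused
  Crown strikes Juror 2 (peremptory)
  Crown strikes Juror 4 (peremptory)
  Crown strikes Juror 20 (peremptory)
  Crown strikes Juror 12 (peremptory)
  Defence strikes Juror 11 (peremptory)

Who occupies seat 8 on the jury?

14

Removed: #2, #3, #4, #5, #11, #12, #18, #20, #22. (#10, #15 stay — for-cause denied.)
Filling seats in venire order through position 8: #1, #6, #7, #8, #9, #10, #13, #14.
So seat 8 is #14.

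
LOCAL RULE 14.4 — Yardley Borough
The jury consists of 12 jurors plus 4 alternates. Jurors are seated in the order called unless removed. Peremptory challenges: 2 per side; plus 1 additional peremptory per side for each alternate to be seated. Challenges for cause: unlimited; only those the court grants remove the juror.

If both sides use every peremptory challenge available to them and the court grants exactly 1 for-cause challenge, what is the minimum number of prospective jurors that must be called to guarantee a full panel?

29

Seats to fill: 12 + 4 alternates = 16.
Peremptories: 2 + 1×4 = 6 per side × 2 sides = 12.
For-cause removals: 1.
Minimum venire: 16 + 12 + 1 = 29.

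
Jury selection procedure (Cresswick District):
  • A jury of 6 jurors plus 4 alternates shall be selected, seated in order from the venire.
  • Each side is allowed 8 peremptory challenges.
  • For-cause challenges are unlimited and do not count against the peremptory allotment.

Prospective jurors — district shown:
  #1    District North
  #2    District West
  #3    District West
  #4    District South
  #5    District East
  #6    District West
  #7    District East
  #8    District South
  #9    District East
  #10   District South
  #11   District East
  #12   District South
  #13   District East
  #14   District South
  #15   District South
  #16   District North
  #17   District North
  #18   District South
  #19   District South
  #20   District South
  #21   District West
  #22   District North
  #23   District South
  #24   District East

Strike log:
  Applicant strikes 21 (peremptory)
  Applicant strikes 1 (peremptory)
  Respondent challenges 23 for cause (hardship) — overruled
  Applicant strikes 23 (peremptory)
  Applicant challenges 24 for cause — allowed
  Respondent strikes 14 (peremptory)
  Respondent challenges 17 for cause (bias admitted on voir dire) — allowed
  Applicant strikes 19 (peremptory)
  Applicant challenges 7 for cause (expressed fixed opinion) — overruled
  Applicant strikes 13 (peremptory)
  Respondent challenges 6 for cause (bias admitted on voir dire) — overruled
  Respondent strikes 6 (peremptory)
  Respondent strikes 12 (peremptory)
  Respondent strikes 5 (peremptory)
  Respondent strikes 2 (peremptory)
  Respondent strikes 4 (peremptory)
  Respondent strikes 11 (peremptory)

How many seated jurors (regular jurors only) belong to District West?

1

Removed: #1, #2, #4, #5, #6, #11, #12, #13, #14, #17, #19, #21, #23, #24.
Seated jurors 1–6: #3, #7, #8, #9, #10, #15 (alternates #16, #18, #20, #22 not counted).
Of those, in District West: #3 → 1.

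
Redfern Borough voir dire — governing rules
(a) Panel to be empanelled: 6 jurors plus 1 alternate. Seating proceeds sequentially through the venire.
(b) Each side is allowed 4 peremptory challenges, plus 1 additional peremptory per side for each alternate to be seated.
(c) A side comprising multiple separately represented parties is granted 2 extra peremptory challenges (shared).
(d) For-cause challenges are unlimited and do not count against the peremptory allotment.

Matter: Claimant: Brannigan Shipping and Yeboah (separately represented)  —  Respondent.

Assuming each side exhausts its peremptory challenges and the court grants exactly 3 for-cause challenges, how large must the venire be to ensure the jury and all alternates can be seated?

22

Seats to fill: 6 + 1 alternates = 7.
Peremptories — Claimant: 4 + 1×1 + 2 = 7; Respondent: 4 + 1×1 = 5; total 12.
For-cause removals: 3.
Minimum venire: 7 + 12 + 3 = 22.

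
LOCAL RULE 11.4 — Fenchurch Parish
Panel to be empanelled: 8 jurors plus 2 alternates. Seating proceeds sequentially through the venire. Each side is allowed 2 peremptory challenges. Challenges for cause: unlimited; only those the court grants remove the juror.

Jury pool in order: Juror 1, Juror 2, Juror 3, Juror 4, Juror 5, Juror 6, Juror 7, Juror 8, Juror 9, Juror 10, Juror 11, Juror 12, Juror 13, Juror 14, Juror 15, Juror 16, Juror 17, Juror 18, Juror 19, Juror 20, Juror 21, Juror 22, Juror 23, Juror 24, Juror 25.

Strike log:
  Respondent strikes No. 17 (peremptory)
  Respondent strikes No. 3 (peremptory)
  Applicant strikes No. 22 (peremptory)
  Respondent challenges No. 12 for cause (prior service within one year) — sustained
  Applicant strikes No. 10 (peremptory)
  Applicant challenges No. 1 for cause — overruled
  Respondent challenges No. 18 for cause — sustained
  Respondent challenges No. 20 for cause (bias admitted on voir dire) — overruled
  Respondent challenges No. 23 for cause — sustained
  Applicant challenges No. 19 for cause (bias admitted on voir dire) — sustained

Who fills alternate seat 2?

13

Removed: #3, #10, #12, #17, #18, #19, #22, #23. (#1, #20 stay — for-cause denied.)
Filling seats in venire order through position 10: #1, #2, #4, #5, #6, #7, #8, #9, #11, #13.
So alternate 2 is #13.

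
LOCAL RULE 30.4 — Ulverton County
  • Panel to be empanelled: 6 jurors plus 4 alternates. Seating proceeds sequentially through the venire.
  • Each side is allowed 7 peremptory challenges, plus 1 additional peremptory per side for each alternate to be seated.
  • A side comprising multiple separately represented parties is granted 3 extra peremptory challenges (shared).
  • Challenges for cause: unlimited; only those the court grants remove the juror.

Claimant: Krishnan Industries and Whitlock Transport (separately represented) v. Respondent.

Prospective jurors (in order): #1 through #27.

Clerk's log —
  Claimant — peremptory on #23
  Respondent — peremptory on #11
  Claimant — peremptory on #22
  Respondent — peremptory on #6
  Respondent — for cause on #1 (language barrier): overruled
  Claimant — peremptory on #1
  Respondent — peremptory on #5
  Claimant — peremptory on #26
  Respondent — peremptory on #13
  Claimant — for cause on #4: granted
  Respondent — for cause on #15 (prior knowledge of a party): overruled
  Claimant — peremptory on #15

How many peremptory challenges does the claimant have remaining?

Claimant allotment: 7 base + 1 × 4 alternates + 3 multi-party = 14.
Claimant peremptories used: #23, #22, #1, #26, #15 — 5 (the for-cause on #4 doesn't count).
Remaining: 14 − 5 = 9.

9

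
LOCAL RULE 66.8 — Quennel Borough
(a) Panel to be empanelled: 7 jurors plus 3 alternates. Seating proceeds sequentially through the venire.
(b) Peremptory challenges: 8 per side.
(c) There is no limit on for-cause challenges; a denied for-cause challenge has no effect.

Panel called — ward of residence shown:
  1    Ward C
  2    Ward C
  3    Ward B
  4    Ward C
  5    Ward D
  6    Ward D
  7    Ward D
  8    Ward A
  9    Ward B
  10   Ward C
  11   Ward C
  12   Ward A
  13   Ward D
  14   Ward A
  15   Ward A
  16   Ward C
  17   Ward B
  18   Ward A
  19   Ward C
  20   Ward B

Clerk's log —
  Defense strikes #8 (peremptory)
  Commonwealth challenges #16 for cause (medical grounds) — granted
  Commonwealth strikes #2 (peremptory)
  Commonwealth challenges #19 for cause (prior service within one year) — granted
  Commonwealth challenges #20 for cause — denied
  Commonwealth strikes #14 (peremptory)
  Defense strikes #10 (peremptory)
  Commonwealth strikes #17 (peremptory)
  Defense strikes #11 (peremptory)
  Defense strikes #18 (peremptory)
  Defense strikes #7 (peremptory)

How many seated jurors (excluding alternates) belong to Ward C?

2

Removed: #2, #7, #8, #10, #11, #14, #16, #17, #18, #19.
Seated jurors 1–7: #1, #3, #4, #5, #6, #9, #12 (alternates #13, #15, #20 not counted).
Of those, in Ward C: #1, #4 → 2.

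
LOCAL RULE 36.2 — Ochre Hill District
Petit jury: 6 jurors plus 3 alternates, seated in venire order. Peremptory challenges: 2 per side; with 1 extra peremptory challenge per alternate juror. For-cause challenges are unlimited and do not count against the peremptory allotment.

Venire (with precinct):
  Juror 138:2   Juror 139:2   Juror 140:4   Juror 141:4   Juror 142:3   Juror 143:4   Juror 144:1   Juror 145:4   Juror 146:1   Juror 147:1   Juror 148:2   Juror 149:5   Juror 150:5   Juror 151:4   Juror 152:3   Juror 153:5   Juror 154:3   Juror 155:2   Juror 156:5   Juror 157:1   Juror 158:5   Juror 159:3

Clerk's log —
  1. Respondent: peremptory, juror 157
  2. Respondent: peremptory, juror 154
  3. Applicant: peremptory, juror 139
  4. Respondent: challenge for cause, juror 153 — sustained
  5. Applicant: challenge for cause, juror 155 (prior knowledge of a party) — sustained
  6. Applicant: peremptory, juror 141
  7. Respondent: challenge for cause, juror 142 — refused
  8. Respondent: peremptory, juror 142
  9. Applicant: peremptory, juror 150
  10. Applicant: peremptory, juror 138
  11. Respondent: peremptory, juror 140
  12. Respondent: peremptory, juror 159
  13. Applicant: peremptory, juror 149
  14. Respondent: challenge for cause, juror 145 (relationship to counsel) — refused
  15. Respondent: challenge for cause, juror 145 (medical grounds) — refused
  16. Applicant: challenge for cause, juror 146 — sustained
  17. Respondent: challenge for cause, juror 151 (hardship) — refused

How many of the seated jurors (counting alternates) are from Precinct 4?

Removed: #138, #139, #140, #141, #142, #146, #149, #150, #153, #154, #155, #157, #159.
Seated (9 incl. alternates): #143, #144, #145, #147, #148, #151, #152, #156, #158.
Of those, in Precinct 4: #143, #145, #151 → 3.

3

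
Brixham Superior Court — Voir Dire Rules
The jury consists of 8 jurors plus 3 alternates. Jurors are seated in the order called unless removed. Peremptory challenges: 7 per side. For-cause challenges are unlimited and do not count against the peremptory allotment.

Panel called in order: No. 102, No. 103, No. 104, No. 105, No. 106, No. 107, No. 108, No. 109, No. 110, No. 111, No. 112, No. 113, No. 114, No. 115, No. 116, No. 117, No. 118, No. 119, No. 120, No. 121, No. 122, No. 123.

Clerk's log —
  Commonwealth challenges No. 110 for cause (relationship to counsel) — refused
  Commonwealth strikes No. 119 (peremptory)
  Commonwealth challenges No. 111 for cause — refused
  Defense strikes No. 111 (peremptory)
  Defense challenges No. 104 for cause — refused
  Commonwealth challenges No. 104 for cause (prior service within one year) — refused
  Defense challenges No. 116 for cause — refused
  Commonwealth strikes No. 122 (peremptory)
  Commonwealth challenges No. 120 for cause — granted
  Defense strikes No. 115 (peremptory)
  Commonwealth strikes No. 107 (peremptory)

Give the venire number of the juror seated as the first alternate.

112

Removed: #107, #111, #115, #119, #120, #122. (#104, #110, #116 stay — for-cause denied.)
Filling seats in venire order through position 9: #102, #103, #104, #105, #106, #108, #109, #110, #112.
So alternate 1 is #112.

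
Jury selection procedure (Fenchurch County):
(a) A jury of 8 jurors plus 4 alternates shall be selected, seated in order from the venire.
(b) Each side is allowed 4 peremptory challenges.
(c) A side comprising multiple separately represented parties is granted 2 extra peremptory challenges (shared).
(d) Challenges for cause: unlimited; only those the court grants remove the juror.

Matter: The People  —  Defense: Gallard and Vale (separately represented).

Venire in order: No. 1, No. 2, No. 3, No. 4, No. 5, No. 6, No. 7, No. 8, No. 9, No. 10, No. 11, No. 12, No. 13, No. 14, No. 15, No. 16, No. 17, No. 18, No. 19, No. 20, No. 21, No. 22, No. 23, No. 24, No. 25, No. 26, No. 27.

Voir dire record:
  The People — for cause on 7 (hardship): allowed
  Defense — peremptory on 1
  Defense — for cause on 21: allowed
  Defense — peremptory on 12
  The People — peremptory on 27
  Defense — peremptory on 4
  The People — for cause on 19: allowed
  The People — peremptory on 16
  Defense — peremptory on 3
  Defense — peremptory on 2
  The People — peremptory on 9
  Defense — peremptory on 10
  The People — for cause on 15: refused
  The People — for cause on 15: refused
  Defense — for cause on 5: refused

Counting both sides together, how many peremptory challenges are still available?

The People allotment: 4. Defense allotment: 4 base + 2 multi-party = 6.
The People peremptories used: #27, #16, #9 — 3 (for-cause on #7, #19, #15, #15 don't count).
Defense peremptories used: #1, #12, #4, #3, #2, #10 — 6 (for-cause on #21, #5 don't count).
Remaining: (4 − 3) + (6 − 6) = 1.

1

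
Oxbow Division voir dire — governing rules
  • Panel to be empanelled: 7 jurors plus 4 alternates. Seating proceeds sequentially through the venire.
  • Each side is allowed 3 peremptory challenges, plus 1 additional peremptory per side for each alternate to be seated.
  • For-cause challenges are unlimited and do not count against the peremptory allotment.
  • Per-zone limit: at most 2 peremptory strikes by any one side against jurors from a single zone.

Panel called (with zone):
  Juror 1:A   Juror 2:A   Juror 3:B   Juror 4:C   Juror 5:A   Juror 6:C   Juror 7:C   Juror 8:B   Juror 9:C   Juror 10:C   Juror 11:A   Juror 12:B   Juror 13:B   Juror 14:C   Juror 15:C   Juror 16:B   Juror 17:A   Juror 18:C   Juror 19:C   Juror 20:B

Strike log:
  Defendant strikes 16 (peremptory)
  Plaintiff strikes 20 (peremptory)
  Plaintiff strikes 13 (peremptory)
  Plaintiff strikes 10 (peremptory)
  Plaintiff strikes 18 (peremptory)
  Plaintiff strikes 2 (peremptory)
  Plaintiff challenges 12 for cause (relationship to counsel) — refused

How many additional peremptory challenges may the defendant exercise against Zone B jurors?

Defendant peremptories so far: #16 — 1 of 7 used, 6 left overall.
Against Zone B: #16 — 1 used; per-zone cap 2 leaves 1.
Binding limit: min(6, 1) = 1.

1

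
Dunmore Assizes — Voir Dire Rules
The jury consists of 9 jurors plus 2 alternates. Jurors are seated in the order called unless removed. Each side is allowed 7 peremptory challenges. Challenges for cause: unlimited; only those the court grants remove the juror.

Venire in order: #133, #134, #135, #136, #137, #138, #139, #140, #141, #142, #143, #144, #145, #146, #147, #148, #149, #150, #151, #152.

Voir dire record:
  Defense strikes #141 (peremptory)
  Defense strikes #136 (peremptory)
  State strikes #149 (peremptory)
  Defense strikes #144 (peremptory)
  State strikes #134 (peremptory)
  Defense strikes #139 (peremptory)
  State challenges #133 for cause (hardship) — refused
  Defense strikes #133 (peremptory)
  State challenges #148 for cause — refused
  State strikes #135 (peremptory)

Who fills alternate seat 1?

Removed: #133, #134, #135, #136, #139, #141, #144, #149. (#148 stays — for-cause denied.)
Seating in order: seats 1–9 → #137, #138, #140, #142, #143, #145, #146, #147, #148; alternates → #150, #151.
So alternate 1 is #150.

150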